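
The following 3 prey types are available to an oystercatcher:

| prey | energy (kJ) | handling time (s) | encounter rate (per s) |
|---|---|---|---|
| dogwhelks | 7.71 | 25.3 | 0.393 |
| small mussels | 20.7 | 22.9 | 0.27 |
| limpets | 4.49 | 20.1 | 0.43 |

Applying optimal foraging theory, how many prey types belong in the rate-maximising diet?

Profitabilities (E/h, kJ/s): small mussels 0.904, dogwhelks 0.305, limpets 0.223. Add prey in this order while the next type's profitability exceeds the intake rate on those already taken.
Rate on top 1: 0.7781. dogwhelks: 0.305 < 0.7781 → exclude; stop.
Optimal diet: small mussels — 1 of 3 types.

1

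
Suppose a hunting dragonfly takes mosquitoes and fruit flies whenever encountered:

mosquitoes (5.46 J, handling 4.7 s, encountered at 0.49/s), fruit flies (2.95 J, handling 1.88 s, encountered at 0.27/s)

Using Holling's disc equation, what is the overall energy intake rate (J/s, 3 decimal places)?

0.911 J/s

R = (0.49×5.46 + 0.27×2.95) / (1 + 0.49×4.7 + 0.27×1.88) = 3.472/3.811 = 0.9111 J/s.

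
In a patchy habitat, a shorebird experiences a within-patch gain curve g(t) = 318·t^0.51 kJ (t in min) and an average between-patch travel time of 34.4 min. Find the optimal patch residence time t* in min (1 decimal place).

Optimal t* satisfies g'(t*) = g(t*)/(T + t*).
g'(t) = 0.51·318·t^-0.49. Setting 0.51·318·t^-0.49 = 318·t^0.51/(34.4+t) gives 0.51(34.4+t) = t, so 0.49·t = 0.51×34.4.
t* = 0.51×34.4/0.49 = 35.8 min.

35.8 min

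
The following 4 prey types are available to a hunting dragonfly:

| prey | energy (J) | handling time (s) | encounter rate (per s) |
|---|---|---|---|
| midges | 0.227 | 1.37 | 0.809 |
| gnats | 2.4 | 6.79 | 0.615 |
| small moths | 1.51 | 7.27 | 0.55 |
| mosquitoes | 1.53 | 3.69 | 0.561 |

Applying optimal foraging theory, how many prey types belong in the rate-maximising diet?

E/h in descending order: mosquitoes 0.415, gnats 0.353, small moths 0.208, midges 0.166 J/s. The optimal diet is the largest prefix of this list for which every included type satisfies E_i/h_i > R on the types above it.
Rate on top 1: 0.2796. gnats: 0.353 > 0.2796 → include.
Rate on top 2: 0.3222. small moths: 0.208 < 0.3222 → exclude; stop.
Optimal diet: mosquitoes, gnats — 2 of 4 types.

2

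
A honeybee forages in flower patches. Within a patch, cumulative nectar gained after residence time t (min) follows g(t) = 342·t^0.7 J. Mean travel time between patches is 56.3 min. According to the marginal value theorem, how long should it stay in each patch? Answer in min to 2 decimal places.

131.37 min

By the marginal value theorem, leave when the instantaneous gain rate g'(t) equals the habitat-wide average g(t)/(T + t).
g'(t) = 0.7·342·t^-0.3. Setting 0.7·342·t^-0.3 = 342·t^0.7/(56.3+t) gives 0.7(56.3+t) = t, so 0.30·t = 0.7×56.3.
t* = 0.7×56.3/0.30 = 131.4 min.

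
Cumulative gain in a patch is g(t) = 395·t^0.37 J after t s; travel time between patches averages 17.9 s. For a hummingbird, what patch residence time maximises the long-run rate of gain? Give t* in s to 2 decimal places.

Optimal t* satisfies g'(t*) = g(t*)/(T + t*).
g'(t) = 0.37·395·t^-0.63. Setting 0.37·395·t^-0.63 = 395·t^0.37/(17.9+t) gives 0.37(17.9+t) = t, so 0.63·t = 0.37×17.9.
t* = 0.37×17.9/0.63 = 10.51 s.

10.51 s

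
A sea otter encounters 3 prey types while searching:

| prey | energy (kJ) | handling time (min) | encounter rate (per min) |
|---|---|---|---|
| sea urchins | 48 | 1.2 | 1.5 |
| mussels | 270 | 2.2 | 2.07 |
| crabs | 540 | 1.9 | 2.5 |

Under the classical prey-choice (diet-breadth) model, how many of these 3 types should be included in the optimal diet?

Rank by E/h (kJ/min): crabs 284, mussels 123, sea urchins 40. Include each in turn until the next type's E/h falls below the running intake rate.
Rate on top 1: 234.8. mussels: 123 < 234.8 → exclude; stop.
Optimal diet: crabs — 1 of 3 types.

1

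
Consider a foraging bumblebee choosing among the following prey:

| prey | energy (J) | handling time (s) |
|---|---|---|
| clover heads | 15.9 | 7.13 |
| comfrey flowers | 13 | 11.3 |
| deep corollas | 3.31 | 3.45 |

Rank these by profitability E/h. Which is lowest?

deep corollas

In descending order of E/h:
clover heads: 15.9/7.13 = 2.23 J/s
comfrey flowers: 13/11.3 = 1.15 J/s
deep corollas: 3.31/3.45 = 0.959 J/s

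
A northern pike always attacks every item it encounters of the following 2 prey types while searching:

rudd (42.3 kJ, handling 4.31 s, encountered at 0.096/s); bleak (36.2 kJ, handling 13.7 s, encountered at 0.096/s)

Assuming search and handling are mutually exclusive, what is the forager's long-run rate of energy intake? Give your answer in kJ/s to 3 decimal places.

2.761 kJ/s

R = (0.096×42.3 + 0.096×36.2) / (1 + 0.096×4.31 + 0.096×13.7) = 7.536/2.729 = 2.761 kJ/s.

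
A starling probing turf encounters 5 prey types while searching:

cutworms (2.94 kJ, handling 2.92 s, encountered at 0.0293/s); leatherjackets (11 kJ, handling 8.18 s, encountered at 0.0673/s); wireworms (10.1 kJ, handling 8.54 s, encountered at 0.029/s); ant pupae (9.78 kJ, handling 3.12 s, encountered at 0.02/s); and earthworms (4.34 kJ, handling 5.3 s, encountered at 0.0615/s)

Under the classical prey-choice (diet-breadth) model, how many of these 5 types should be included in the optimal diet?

Profitabilities (E/h, kJ/s): ant pupae 3.13, leatherjackets 1.34, wireworms 1.18, cutworms 1.01, earthworms 0.819. Add prey in this order while the next type's profitability exceeds the intake rate on those already taken.
Rate on top 1: 0.1841. leatherjackets: 1.34 > 0.1841 → include.
Rate on top 2: 0.5803. wireworms: 1.18 > 0.5803 → include.
Rate on top 3: 0.6604. cutworms: 1.01 > 0.6604 → include.
Rate on top 4: 0.6757. earthworms: 0.819 > 0.6757 → include.
Optimal diet: ant pupae, leatherjackets, wireworms, cutworms, earthworms — 5 of 5 types.

5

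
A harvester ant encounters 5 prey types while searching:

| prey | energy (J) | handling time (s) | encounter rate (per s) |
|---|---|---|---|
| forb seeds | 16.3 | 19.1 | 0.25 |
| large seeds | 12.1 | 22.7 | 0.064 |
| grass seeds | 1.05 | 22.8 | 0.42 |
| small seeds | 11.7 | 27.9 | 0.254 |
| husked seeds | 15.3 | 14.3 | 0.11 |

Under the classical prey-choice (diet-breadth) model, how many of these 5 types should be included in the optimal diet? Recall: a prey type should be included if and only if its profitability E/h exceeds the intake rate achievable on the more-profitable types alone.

2

Profitabilities (E/h, J/s): husked seeds 1.07, forb seeds 0.853, large seeds 0.533, small seeds 0.419, grass seeds 0.0461. Add prey in this order while the next type's profitability exceeds the intake rate on those already taken.
Rate on top 1: 0.6541. forb seeds: 0.853 > 0.6541 → include.
Rate on top 2: 0.7836. large seeds: 0.533 < 0.7836 → exclude; stop.
Optimal diet: husked seeds, forb seeds — 2 of 5 types.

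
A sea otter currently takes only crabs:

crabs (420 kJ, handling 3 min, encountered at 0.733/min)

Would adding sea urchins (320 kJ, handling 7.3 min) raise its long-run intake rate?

Current rate: (0.733×420)/(1 + 0.733×3) = 96.24 kJ/min.
Profitability of sea urchins: 320/7.3 = 43.84 kJ/min.
Since 43.84 < R, time spent handling sea urchins is better spent searching.

No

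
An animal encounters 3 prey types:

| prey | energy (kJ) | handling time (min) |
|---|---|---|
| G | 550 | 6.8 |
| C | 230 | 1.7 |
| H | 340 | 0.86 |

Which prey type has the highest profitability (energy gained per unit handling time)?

In descending order of E/h:
H: 340/0.86 = 395 kJ/min
C: 230/1.7 = 135 kJ/min
G: 550/6.8 = 80.9 kJ/min

H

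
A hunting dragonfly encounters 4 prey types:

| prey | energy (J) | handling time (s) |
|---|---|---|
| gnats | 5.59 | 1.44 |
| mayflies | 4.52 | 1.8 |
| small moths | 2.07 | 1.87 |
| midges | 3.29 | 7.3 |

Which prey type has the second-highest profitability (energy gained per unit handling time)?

mayflies

In descending order of E/h:
gnats: 5.59/1.44 = 3.88 J/s
mayflies: 4.52/1.8 = 2.51 J/s
small moths: 2.07/1.87 = 1.11 J/s
midges: 3.29/7.3 = 0.451 J/s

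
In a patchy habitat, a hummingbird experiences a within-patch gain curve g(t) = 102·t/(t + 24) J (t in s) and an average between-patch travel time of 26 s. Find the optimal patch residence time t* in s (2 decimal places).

By the marginal value theorem, leave when the instantaneous gain rate g'(t) equals the habitat-wide average g(t)/(T + t).
g'(t) = 102·24/(t + 24)². Setting 102·24/(t+24)² = 102t/[(t+24)(26+t)] gives 24(26+t) = t(t+24), so t² = 24×26 = 624.
t* = √624 = 24.98 s.

24.98 s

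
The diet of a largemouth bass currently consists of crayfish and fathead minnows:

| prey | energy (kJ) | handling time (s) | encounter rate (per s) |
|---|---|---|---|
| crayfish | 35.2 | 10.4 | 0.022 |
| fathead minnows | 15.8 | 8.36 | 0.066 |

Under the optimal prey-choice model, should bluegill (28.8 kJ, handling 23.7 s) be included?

On crayfish and fathead minnows alone, R = ΣλE/(1+Σλh) = 1.817/1.781 = 1.021 kJ/s.
bluegill: E/h = 28.8/23.7 = 1.215 kJ/s.
Since 1.215 > R, including bluegill increases the long-run rate.

Yes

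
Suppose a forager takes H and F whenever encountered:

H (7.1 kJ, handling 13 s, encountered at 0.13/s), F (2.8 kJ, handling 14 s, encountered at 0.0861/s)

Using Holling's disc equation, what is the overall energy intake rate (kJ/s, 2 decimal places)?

R = (0.13×7.1 + 0.0861×2.8) / (1 + 0.13×13 + 0.0861×14) = 1.164/3.895 = 0.2988 kJ/s.

0.30 kJ/s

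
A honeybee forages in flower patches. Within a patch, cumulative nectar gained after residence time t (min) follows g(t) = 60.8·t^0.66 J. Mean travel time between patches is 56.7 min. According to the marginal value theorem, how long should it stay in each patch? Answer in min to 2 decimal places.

110.06 min

Optimal t* satisfies g'(t*) = g(t*)/(T + t*).
g'(t) = 0.66·60.8·t^-0.34. Setting 0.66·60.8·t^-0.34 = 60.8·t^0.66/(56.7+t) gives 0.66(56.7+t) = t, so 0.34·t = 0.66×56.7.
t* = 0.66×56.7/0.34 = 110.1 min.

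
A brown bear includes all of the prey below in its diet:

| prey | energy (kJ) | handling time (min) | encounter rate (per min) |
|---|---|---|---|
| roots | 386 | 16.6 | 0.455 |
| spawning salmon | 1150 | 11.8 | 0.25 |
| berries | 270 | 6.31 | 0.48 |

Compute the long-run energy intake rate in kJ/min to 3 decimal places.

R = Σλ_iE_i / (1 + Σλ_ih_i)
Numerator: 0.455×386 + 0.25×1150 + 0.48×270 = 592.7
Denominator: 1 + 0.455×16.6 + 0.25×11.8 + 0.48×6.31 = 14.53
R = 592.7/14.53 = 40.79 kJ/min

40.788 kJ/min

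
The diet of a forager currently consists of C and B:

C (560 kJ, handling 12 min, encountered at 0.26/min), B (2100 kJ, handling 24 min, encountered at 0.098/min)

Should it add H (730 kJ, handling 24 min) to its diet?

Intake rate on the current diet: R = (0.26×560 + 0.098×2100) / (1 + 0.26×12 + 0.098×24) = 351.4/6.472 = 54.3 kJ/min.
Profitability of H: 730/24 = 30.42 kJ/min.
30.42 < 54.3, so adding H would lower the average — exclude it.

No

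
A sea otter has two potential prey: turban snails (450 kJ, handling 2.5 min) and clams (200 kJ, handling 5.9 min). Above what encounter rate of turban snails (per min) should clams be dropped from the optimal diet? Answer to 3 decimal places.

At the threshold, the rate on turban snails alone equals the profitability of clams: λ·450/(1 + λ·2.5) = 200/5.9 = 33.9.
Rearranging, λ(450 − 33.9×2.5) = 33.9, so λ = 33.9/365.3 = 0.09281 per min.

0.093 per min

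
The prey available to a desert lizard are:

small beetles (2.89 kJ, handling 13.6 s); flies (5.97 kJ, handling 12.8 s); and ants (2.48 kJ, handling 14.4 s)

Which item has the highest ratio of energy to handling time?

flies

In descending order of E/h:
flies: 5.97/12.8 = 0.466 kJ/s
small beetles: 2.89/13.6 = 0.213 kJ/s
ants: 2.48/14.4 = 0.172 kJ/s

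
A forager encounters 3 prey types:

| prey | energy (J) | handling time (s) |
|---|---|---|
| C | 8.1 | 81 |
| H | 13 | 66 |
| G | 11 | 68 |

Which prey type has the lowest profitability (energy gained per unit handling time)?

C

Profitability E/h (J/s): C = 8.1/81 = 0.1, H = 13/66 = 0.197, G = 11/68 = 0.162.
Ranked: H > G > C.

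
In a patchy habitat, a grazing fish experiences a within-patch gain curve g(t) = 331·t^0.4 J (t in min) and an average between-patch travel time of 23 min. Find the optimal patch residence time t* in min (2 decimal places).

15.33 min

Optimal t* satisfies g'(t*) = g(t*)/(T + t*).
g'(t) = 0.4·331·t^-0.6. Setting 0.4·331·t^-0.6 = 331·t^0.4/(23+t) gives 0.4(23+t) = t, so 0.60·t = 0.4×23.
t* = 0.4×23/0.60 = 15.33 min.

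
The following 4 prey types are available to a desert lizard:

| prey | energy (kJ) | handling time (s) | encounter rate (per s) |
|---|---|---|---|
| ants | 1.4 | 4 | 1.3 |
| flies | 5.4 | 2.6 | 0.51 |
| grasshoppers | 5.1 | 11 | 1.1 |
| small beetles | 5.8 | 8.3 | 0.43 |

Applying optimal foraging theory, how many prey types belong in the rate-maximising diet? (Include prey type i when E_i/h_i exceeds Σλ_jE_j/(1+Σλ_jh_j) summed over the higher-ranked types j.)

Rank by E/h (kJ/s): flies 2.08, small beetles 0.699, grasshoppers 0.464, ants 0.35. Include each in turn until the next type's E/h falls below the running intake rate.
Rate on top 1: 1.184. small beetles: 0.699 < 1.184 → exclude; stop.
Optimal diet: flies — 1 of 4 types.

1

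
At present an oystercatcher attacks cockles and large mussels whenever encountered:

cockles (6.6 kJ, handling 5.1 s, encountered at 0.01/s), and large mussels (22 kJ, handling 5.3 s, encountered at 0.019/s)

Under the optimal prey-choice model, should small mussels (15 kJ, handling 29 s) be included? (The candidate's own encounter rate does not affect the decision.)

Yes

Intake rate on the current diet: R = (0.01×6.6 + 0.019×22) / (1 + 0.01×5.1 + 0.019×5.3) = 0.484/1.152 = 0.4202 kJ/s.
small mussels: E/h = 15/29 = 0.5172 kJ/s.
0.5172 > 0.4202, so adding small mussels raises the average — include it.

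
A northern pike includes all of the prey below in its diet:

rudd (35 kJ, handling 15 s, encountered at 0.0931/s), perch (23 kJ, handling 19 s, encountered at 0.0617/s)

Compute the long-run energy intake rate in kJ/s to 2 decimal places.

1.31 kJ/s

R = (0.0931×35 + 0.0617×23) / (1 + 0.0931×15 + 0.0617×19) = 4.678/3.569 = 1.311 kJ/s.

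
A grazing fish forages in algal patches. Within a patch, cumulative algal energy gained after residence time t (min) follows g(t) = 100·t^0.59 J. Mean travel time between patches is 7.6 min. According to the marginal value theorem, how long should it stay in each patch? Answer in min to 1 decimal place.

10.9 min

Maximise g(t)/(T+t): set derivative to zero → g'(t)(T+t) = g(t).
g'(t) = 0.59·100·t^-0.41. Setting 0.59·100·t^-0.41 = 100·t^0.59/(7.6+t) gives 0.59(7.6+t) = t, so 0.41·t = 0.59×7.6.
t* = 0.59×7.6/0.41 = 10.94 min.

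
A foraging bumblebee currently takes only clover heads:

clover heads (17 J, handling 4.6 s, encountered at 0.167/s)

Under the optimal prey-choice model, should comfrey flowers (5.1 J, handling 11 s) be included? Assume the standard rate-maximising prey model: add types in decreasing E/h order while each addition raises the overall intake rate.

No

Current rate: (0.167×17)/(1 + 0.167×4.6) = 1.606 J/s.
Profitability of comfrey flowers: 5.1/11 = 0.4636 J/s.
0.4636 < 1.606, so adding comfrey flowers would lower the average — exclude it.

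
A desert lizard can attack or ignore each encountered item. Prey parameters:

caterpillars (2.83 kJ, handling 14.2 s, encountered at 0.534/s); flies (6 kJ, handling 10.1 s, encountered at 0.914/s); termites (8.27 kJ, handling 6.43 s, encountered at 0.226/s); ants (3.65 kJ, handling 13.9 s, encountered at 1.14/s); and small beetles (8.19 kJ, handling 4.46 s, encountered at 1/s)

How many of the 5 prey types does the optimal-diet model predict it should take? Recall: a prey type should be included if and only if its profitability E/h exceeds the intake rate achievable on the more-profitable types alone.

E/h in descending order: small beetles 1.84, termites 1.29, flies 0.594, ants 0.263, caterpillars 0.199 kJ/s. The optimal diet is the largest prefix of this list for which every included type satisfies E_i/h_i > R on the types above it.
Rate on top 1: 1.5. termites: 1.29 < 1.5 → exclude; stop.
Optimal diet: small beetles — 1 of 5 types.

1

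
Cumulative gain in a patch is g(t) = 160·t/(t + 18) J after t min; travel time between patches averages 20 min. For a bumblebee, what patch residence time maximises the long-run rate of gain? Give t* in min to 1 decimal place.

Optimal t* satisfies g'(t*) = g(t*)/(T + t*).
g'(t) = 160·18/(t + 18)². Setting 160·18/(t+18)² = 160t/[(t+18)(20+t)] gives 18(20+t) = t(t+18), so t² = 18×20 = 360.
t* = √360 = 18.97 min.

19.0 min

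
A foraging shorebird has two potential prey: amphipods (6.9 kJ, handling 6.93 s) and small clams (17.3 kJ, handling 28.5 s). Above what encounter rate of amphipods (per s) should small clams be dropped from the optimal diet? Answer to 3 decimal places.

0.225 per s

At the threshold, the rate on amphipods alone equals the profitability of small clams: λ·6.9/(1 + λ·6.93) = 17.3/28.5 = 0.607.
Rearranging, λ(6.9 − 0.607×6.93) = 0.607, so λ = 0.607/2.693 = 0.2254 per s.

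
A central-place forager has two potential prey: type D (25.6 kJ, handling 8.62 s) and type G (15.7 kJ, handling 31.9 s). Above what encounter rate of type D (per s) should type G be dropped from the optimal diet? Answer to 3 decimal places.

At the threshold, the rate on type D alone equals the profitability of type G: λ·25.6/(1 + λ·8.62) = 15.7/31.9 = 0.4922.
Rearranging, λ(25.6 − 0.4922×8.62) = 0.4922, so λ = 0.4922/21.36 = 0.02304 per s.

0.023 per s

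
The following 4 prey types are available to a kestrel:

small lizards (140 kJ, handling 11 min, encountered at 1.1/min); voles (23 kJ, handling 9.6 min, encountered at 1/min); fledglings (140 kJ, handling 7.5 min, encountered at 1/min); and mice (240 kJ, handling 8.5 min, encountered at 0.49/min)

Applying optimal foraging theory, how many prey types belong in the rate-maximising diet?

1

E/h in descending order: mice 28.2, fledglings 18.7, small lizards 12.7, voles 2.4 kJ/min. The optimal diet is the largest prefix of this list for which every included type satisfies E_i/h_i > R on the types above it.
Rate on top 1: 22.77. fledglings: 18.7 < 22.77 → exclude; stop.
Optimal diet: mice — 1 of 4 types.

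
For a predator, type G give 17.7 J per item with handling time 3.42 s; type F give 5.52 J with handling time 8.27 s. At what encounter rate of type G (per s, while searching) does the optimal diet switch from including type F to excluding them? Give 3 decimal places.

0.043 per s

At the threshold, the rate on type G alone equals the profitability of type F: λ·17.7/(1 + λ·3.42) = 5.52/8.27 = 0.6675.
Rearranging, λ(17.7 − 0.6675×3.42) = 0.6675, so λ = 0.6675/15.42 = 0.04329 per s.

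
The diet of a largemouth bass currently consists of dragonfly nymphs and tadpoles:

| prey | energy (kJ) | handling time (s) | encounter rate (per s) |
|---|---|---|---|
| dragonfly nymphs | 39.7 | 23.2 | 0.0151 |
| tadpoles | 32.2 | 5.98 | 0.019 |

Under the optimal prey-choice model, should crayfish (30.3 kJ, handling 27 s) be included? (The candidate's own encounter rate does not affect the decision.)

On dragonfly nymphs and tadpoles alone, R = ΣλE/(1+Σλh) = 1.211/1.464 = 0.8274 kJ/s.
crayfish: E/h = 30.3/27 = 1.122 kJ/s.
1.122 > 0.8274, so adding crayfish raises the average — include it.

Yes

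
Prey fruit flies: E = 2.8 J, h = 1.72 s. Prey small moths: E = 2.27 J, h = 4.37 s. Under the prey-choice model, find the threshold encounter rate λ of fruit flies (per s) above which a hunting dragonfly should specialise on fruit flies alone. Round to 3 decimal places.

0.272 per s

The zero-one rule: include small moths iff E₂/h₂ > λE₁/(1+λh₁). Equality gives the switch point.
λE₁h₂ = E₂ + λE₂h₁ ⇒ λ = E₂/(E₁h₂ − E₂h₁) = 2.27/(12.24 − 3.904) = 0.2725 per s.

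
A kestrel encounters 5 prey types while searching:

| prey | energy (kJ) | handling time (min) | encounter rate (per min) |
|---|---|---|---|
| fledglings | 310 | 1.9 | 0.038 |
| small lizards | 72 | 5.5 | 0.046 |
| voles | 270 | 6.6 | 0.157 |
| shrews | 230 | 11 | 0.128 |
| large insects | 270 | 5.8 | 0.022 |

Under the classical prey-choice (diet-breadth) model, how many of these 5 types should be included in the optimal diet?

3

E/h in descending order: fledglings 163, large insects 46.6, voles 40.9, shrews 20.9, small lizards 13.1 kJ/min. The optimal diet is the largest prefix of this list for which every included type satisfies E_i/h_i > R on the types above it.
Rate on top 1: 10.99. large insects: 46.6 > 10.99 → include.
Rate on top 2: 14.77. voles: 40.9 > 14.77 → include.
Rate on top 3: 26.88. shrews: 20.9 < 26.88 → exclude; stop.
Optimal diet: fledglings, large insects, voles — 3 of 5 types.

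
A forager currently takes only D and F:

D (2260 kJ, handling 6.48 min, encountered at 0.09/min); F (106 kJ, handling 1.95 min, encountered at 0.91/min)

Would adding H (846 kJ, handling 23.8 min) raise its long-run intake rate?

No

On D and F alone, R = ΣλE/(1+Σλh) = 299.9/3.358 = 89.31 kJ/min.
Profitability of H: 846/23.8 = 35.55 kJ/min.
Since 35.55 < R, time spent handling H is better spent searching.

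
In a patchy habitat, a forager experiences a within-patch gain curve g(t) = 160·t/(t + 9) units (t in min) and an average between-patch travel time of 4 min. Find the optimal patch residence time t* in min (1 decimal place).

Optimal t* satisfies g'(t*) = g(t*)/(T + t*).
g'(t) = 160·9/(t + 9)². Setting 160·9/(t+9)² = 160t/[(t+9)(4+t)] gives 9(4+t) = t(t+9), so t² = 9×4 = 36.
t* = √36 = 6 min.

6.0 min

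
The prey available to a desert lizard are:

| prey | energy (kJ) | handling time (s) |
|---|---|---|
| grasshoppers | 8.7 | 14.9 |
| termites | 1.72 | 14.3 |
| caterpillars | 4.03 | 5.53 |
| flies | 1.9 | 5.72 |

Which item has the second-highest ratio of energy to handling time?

Profitability E/h (kJ/s): grasshoppers = 8.7/14.9 = 0.584, termites = 1.72/14.3 = 0.12, caterpillars = 4.03/5.53 = 0.729, flies = 1.9/5.72 = 0.332.
Ranked: caterpillars > grasshoppers > flies > termites.

grasshoppers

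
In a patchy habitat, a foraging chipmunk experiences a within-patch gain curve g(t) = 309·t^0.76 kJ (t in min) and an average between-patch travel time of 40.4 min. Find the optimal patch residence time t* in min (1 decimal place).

127.9 min

Optimal t* satisfies g'(t*) = g(t*)/(T + t*).
g'(t) = 0.76·309·t^-0.24. Setting 0.76·309·t^-0.24 = 309·t^0.76/(40.4+t) gives 0.76(40.4+t) = t, so 0.24·t = 0.76×40.4.
t* = 0.76×40.4/0.24 = 127.9 min.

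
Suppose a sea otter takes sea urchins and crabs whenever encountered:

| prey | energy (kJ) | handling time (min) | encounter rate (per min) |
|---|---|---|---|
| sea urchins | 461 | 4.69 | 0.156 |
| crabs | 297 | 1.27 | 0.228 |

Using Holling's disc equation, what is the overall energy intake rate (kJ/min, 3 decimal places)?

R = (0.156×461 + 0.228×297) / (1 + 0.156×4.69 + 0.228×1.27) = 139.6/2.021 = 69.08 kJ/min.

69.084 kJ/min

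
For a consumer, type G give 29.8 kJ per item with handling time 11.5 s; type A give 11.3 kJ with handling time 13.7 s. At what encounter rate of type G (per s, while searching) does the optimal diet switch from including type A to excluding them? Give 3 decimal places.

0.041 per s

Drop type A once their profitability E₂/h₂ falls below the rate achievable on type G alone: E₂/h₂ = λE₁/(1 + λh₁).
Solve for λ: λE₁h₂ = E₂(1 + λh₁) → λ(E₁h₂ − E₂h₁) = E₂ → λ = E₂/(E₁h₂ − E₂h₁).
λ = 11.3/(29.8×13.7 − 11.3×11.5) = 11.3/278.3 = 0.0406 per s.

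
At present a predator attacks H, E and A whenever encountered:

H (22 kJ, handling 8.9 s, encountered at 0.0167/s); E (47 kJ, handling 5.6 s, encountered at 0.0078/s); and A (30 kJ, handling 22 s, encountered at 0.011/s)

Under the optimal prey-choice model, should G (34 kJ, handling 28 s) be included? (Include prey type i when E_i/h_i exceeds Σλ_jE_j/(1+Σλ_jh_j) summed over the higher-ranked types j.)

Yes

On H, E and A alone, R = ΣλE/(1+Σλh) = 1.064/1.434 = 0.7418 kJ/s.
Profitability of G: 34/28 = 1.214 kJ/s.
Since 1.214 > R, including G increases the long-run rate.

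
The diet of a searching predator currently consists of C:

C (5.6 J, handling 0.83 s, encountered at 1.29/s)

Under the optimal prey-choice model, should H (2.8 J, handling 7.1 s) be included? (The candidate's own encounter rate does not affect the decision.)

No

Intake rate on the current diet: R = (1.29×5.6) / (1 + 1.29×0.83) = 7.224/2.071 = 3.489 J/s.
Profitability of H: 2.8/7.1 = 0.3944 J/s.
Since 0.3944 < R, time spent handling H is better spent searching.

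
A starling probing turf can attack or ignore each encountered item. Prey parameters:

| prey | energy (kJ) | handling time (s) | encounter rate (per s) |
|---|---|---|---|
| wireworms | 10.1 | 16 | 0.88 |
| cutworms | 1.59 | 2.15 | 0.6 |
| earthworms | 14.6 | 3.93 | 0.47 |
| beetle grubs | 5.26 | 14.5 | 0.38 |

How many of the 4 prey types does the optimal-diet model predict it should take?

1

Rank by E/h (kJ/s): earthworms 3.72, cutworms 0.74, wireworms 0.631, beetle grubs 0.363. Include each in turn until the next type's E/h falls below the running intake rate.
Rate on top 1: 2.41. cutworms: 0.74 < 2.41 → exclude; stop.
Optimal diet: earthworms — 1 of 4 types.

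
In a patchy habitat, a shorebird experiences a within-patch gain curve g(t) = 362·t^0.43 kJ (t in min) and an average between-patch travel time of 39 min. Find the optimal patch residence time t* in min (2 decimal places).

29.42 min

Maximise g(t)/(T+t): set derivative to zero → g'(t)(T+t) = g(t).
g'(t) = 0.43·362·t^-0.57. Setting 0.43·362·t^-0.57 = 362·t^0.43/(39+t) gives 0.43(39+t) = t, so 0.57·t = 0.43×39.
t* = 0.43×39/0.57 = 29.42 min.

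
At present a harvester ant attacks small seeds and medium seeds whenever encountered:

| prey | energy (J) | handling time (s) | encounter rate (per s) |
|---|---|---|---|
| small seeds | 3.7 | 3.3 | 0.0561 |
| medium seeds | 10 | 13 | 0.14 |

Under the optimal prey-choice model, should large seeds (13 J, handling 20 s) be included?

Yes

On small seeds and medium seeds alone, R = ΣλE/(1+Σλh) = 1.608/3.005 = 0.5349 J/s.
large seeds: E/h = 13/20 = 0.65 J/s.
0.65 > 0.5349, so adding large seeds raises the average — include it.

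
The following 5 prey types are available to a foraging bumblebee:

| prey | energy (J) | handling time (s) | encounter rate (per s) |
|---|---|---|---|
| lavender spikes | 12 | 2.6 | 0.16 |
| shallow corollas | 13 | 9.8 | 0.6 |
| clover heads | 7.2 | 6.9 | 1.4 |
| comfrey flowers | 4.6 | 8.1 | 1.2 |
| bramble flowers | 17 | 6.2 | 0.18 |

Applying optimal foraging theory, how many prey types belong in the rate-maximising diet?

Rank by E/h (J/s): lavender spikes 4.62, bramble flowers 2.74, shallow corollas 1.33, clover heads 1.04, comfrey flowers 0.568. Include each in turn until the next type's E/h falls below the running intake rate.
Rate on top 1: 1.356. bramble flowers: 2.74 > 1.356 → include.
Rate on top 2: 1.967. shallow corollas: 1.33 < 1.967 → exclude; stop.
Optimal diet: lavender spikes, bramble flowers — 2 of 5 types.

2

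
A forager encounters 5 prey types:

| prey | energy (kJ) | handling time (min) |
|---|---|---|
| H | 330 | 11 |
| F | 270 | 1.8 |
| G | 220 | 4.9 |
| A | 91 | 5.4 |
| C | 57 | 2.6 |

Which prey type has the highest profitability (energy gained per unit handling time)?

Profitability E/h (kJ/min): H = 330/11 = 30, F = 270/1.8 = 150, G = 220/4.9 = 44.9, A = 91/5.4 = 16.9, C = 57/2.6 = 21.9.
Ranked: F > G > H > C > A.

F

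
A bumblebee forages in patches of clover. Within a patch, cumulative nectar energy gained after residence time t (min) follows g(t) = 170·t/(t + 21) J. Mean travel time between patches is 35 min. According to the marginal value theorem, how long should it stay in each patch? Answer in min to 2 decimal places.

27.11 min

By the marginal value theorem, leave when the instantaneous gain rate g'(t) equals the habitat-wide average g(t)/(T + t).
g'(t) = 170·21/(t + 21)². Setting 170·21/(t+21)² = 170t/[(t+21)(35+t)] gives 21(35+t) = t(t+21), so t² = 21×35 = 735.
t* = √735 = 27.11 min.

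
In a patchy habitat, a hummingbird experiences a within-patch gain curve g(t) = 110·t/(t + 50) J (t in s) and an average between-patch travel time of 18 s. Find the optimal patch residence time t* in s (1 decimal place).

Maximise g(t)/(T+t): set derivative to zero → g'(t)(T+t) = g(t).
g'(t) = 110·50/(t + 50)². Setting 110·50/(t+50)² = 110t/[(t+50)(18+t)] gives 50(18+t) = t(t+50), so t² = 50×18 = 900.
t* = √900 = 30 s.

30.0 s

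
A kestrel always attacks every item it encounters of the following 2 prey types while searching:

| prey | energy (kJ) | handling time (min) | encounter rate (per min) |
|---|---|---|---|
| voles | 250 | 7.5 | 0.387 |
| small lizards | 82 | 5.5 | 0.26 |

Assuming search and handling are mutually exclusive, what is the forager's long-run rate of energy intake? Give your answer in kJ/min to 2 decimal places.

22.14 kJ/min

R = Σλ_iE_i / (1 + Σλ_ih_i)
Numerator: 0.387×250 + 0.26×82 = 118.1
Denominator: 1 + 0.387×7.5 + 0.26×5.5 = 5.332
R = 118.1/5.332 = 22.14 kJ/min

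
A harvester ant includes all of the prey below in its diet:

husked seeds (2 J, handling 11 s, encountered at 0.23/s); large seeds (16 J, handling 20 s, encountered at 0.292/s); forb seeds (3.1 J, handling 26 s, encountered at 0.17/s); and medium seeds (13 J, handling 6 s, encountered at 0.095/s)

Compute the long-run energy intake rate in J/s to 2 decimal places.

R = Σλ_iE_i / (1 + Σλ_ih_i)
Numerator: 0.23×2 + 0.292×16 + 0.17×3.1 + 0.095×13 = 6.894
Denominator: 1 + 0.23×11 + 0.292×20 + 0.17×26 + 0.095×6 = 14.36
R = 6.894/14.36 = 0.4801 J/s

0.48 J/s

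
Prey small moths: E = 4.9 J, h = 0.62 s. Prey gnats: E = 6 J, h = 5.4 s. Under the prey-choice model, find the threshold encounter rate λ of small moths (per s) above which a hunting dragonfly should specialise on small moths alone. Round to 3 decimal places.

0.264 per s

At the threshold, the rate on small moths alone equals the profitability of gnats: λ·4.9/(1 + λ·0.62) = 6/5.4 = 1.111.
Rearranging, λ(4.9 − 1.111×0.62) = 1.111, so λ = 1.111/4.211 = 0.2639 per s.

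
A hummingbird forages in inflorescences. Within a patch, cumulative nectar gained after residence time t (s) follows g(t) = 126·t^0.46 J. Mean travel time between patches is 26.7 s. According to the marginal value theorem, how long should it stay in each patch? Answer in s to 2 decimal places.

Maximise g(t)/(T+t): set derivative to zero → g'(t)(T+t) = g(t).
g'(t) = 0.46·126·t^-0.54. Setting 0.46·126·t^-0.54 = 126·t^0.46/(26.7+t) gives 0.46(26.7+t) = t, so 0.54·t = 0.46×26.7.
t* = 0.46×26.7/0.54 = 22.74 s.

22.74 s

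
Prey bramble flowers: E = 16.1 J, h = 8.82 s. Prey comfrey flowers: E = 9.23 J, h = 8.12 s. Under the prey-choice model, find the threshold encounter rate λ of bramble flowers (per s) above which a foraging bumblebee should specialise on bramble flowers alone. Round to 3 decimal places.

Drop comfrey flowers once their profitability E₂/h₂ falls below the rate achievable on bramble flowers alone: E₂/h₂ = λE₁/(1 + λh₁).
Solve for λ: λE₁h₂ = E₂(1 + λh₁) → λ(E₁h₂ − E₂h₁) = E₂ → λ = E₂/(E₁h₂ − E₂h₁).
λ = 9.23/(16.1×8.12 − 9.23×8.82) = 9.23/49.32 = 0.1871 per s.

0.187 per s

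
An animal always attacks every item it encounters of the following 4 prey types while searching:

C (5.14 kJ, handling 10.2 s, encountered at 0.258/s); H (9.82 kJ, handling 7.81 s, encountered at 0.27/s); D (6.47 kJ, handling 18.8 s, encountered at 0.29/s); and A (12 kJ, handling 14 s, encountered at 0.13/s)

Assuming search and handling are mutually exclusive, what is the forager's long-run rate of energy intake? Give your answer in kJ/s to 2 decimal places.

R = (0.258×5.14 + 0.27×9.82 + 0.29×6.47 + 0.13×12) / (1 + 0.258×10.2 + 0.27×7.81 + 0.29×18.8 + 0.13×14) = 7.414/13.01 = 0.5698 kJ/s.

0.57 kJ/s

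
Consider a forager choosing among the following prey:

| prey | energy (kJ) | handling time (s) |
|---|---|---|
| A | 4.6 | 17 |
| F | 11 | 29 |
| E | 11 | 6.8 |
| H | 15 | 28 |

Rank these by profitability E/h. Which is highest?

E

In descending order of E/h:
E: 11/6.8 = 1.62 kJ/s
H: 15/28 = 0.536 kJ/s
F: 11/29 = 0.379 kJ/s
A: 4.6/17 = 0.271 kJ/s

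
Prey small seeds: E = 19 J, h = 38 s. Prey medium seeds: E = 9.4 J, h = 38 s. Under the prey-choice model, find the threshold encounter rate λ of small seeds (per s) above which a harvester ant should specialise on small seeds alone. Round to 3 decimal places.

Drop medium seeds once their profitability E₂/h₂ falls below the rate achievable on small seeds alone: E₂/h₂ = λE₁/(1 + λh₁).
Solve for λ: λE₁h₂ = E₂(1 + λh₁) → λ(E₁h₂ − E₂h₁) = E₂ → λ = E₂/(E₁h₂ − E₂h₁).
λ = 9.4/(19×38 − 9.4×38) = 9.4/364.8 = 0.02577 per s.

0.026 per s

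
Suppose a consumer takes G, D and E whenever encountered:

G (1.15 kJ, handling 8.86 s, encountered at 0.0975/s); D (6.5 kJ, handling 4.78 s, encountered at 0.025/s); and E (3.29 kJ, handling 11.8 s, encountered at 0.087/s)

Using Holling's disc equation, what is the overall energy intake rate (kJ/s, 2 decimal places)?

0.19 kJ/s

Energy encountered per unit search time: 0.0975×1.15 + 0.025×6.5 + 0.087×3.29 = 0.5609 kJ/s.
Handling time per unit search time: 0.0975×8.86 + 0.025×4.78 + 0.087×11.8 = 2.01.
Rate = 0.5609/(1 + 2.01) = 0.1863 kJ/s.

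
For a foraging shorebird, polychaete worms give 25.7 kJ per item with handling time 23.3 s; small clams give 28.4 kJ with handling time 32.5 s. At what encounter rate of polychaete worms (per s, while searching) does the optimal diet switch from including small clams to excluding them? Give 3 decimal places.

0.164 per s

The zero-one rule: include small clams iff E₂/h₂ > λE₁/(1+λh₁). Equality gives the switch point.
λE₁h₂ = E₂ + λE₂h₁ ⇒ λ = E₂/(E₁h₂ − E₂h₁) = 28.4/(835.2 − 661.7) = 0.1637 per s.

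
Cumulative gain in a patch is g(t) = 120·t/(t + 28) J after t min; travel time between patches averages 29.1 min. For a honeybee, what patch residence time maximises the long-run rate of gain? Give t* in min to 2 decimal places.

28.54 min

By the marginal value theorem, leave when the instantaneous gain rate g'(t) equals the habitat-wide average g(t)/(T + t).
g'(t) = 120·28/(t + 28)². Setting 120·28/(t+28)² = 120t/[(t+28)(29.1+t)] gives 28(29.1+t) = t(t+28), so t² = 28×29.1 = 814.8.
t* = √814.8 = 28.54 min.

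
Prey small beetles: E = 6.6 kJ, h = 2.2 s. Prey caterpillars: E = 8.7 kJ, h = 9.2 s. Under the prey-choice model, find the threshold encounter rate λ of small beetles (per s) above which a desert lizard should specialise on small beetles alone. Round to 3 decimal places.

0.209 per s

At the threshold, the rate on small beetles alone equals the profitability of caterpillars: λ·6.6/(1 + λ·2.2) = 8.7/9.2 = 0.9457.
Rearranging, λ(6.6 − 0.9457×2.2) = 0.9457, so λ = 0.9457/4.52 = 0.2092 per s.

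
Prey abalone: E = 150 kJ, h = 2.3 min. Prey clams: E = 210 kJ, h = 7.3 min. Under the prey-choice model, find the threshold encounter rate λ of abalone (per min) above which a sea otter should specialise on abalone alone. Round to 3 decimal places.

0.343 per min

Drop clams once their profitability E₂/h₂ falls below the rate achievable on abalone alone: E₂/h₂ = λE₁/(1 + λh₁).
Solve for λ: λE₁h₂ = E₂(1 + λh₁) → λ(E₁h₂ − E₂h₁) = E₂ → λ = E₂/(E₁h₂ − E₂h₁).
λ = 210/(150×7.3 − 210×2.3) = 210/612 = 0.3431 per min.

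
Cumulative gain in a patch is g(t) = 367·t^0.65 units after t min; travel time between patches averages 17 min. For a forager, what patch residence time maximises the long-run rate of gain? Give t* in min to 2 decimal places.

Maximise g(t)/(T+t): set derivative to zero → g'(t)(T+t) = g(t).
g'(t) = 0.65·367·t^-0.35. Setting 0.65·367·t^-0.35 = 367·t^0.65/(17+t) gives 0.65(17+t) = t, so 0.35·t = 0.65×17.
t* = 0.65×17/0.35 = 31.57 min.

31.57 min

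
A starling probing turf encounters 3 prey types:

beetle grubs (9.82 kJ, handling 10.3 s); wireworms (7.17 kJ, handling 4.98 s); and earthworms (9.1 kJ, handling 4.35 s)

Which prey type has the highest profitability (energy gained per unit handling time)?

earthworms

In descending order of E/h:
earthworms: 9.1/4.35 = 2.09 kJ/s
wireworms: 7.17/4.98 = 1.44 kJ/s
beetle grubs: 9.82/10.3 = 0.953 kJ/s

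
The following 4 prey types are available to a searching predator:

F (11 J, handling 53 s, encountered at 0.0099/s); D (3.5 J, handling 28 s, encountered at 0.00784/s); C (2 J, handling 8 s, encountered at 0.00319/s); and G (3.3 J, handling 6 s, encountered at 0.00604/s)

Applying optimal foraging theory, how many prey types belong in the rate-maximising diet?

Profitabilities (E/h, J/s): G 0.55, C 0.25, F 0.208, D 0.125. Add prey in this order while the next type's profitability exceeds the intake rate on those already taken.
Rate on top 1: 0.01923. C: 0.25 > 0.01923 → include.
Rate on top 2: 0.02478. F: 0.208 > 0.02478 → include.
Rate on top 3: 0.08523. D: 0.125 > 0.08523 → include.
Optimal diet: G, C, F, D — 4 of 4 types.

4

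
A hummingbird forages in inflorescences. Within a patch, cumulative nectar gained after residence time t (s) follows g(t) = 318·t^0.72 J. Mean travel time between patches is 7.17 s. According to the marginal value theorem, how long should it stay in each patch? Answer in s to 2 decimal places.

Optimal t* satisfies g'(t*) = g(t*)/(T + t*).
g'(t) = 0.72·318·t^-0.28. Setting 0.72·318·t^-0.28 = 318·t^0.72/(7.17+t) gives 0.72(7.17+t) = t, so 0.28·t = 0.72×7.17.
t* = 0.72×7.17/0.28 = 18.44 s.

18.44 s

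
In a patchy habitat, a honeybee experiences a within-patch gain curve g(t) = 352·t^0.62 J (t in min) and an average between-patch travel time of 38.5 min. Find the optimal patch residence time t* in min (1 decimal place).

Maximise g(t)/(T+t): set derivative to zero → g'(t)(T+t) = g(t).
g'(t) = 0.62·352·t^-0.38. Setting 0.62·352·t^-0.38 = 352·t^0.62/(38.5+t) gives 0.62(38.5+t) = t, so 0.38·t = 0.62×38.5.
t* = 0.62×38.5/0.38 = 62.82 min.

62.8 min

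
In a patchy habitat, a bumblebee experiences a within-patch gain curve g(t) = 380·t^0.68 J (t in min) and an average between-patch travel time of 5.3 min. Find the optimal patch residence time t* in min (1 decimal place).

By the marginal value theorem, leave when the instantaneous gain rate g'(t) equals the habitat-wide average g(t)/(T + t).
g'(t) = 0.68·380·t^-0.32. Setting 0.68·380·t^-0.32 = 380·t^0.68/(5.3+t) gives 0.68(5.3+t) = t, so 0.32·t = 0.68×5.3.
t* = 0.68×5.3/0.32 = 11.26 min.

11.3 min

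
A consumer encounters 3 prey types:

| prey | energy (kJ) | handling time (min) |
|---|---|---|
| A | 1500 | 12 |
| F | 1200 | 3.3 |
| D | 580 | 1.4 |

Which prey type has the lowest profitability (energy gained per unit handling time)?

A

Profitability E/h (kJ/min): A = 1500/12 = 125, F = 1200/3.3 = 364, D = 580/1.4 = 414.
Ranked: D > F > A.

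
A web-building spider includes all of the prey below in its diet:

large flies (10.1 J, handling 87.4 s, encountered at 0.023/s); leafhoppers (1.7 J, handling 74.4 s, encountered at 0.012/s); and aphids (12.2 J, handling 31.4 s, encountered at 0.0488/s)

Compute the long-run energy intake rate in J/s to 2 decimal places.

0.16 J/s

R = Σλ_iE_i / (1 + Σλ_ih_i)
Numerator: 0.023×10.1 + 0.012×1.7 + 0.0488×12.2 = 0.8481
Denominator: 1 + 0.023×87.4 + 0.012×74.4 + 0.0488×31.4 = 5.435
R = 0.8481/5.435 = 0.156 J/s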